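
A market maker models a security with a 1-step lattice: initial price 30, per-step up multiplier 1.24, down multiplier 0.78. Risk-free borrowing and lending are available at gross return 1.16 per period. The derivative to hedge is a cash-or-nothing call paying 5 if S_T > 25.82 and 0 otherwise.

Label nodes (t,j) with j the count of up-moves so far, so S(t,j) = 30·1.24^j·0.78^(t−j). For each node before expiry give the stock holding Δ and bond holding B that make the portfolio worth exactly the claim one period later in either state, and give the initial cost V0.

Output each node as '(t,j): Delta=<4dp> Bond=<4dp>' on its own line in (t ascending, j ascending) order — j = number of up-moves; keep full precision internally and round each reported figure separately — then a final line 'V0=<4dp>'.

The replicating-portfolio and risk-neutral prices coincide; use p* = (1.16−0.78)/(1.24−0.78) = 0.8261 for the latter.
Payoff layer (t=1): V(1,0)=0.0000, V(1,1)=5.0000
  t=0,j=0: stock 30.0000 → up 37.2000 (V=5.0000), down 23.4000 (V=0.0000). Price 3.5607; hedge Δ=0.3623, bond B=-7.3088.
The time-0 hedge costs 3.5607, which is the no-arbitrage price.

(0,0): Delta=0.3623 Bond=-7.3088
V0=3.5607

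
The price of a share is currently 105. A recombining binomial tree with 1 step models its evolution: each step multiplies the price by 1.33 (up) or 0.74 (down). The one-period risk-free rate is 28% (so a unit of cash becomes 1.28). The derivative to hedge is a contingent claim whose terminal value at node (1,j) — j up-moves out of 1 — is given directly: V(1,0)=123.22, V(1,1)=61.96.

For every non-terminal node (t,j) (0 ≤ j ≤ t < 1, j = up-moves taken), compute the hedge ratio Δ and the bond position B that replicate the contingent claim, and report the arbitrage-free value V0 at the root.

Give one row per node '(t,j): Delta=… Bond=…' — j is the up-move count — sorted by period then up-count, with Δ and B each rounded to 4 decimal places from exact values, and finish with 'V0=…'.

Under the risk-neutral measure, an up-move has probability p* = (R−d)/(u−d) = 0.9153 and values discount at R = 1.28.
At expiry t=1: V(1,0)=123.2200, V(1,1)=61.9600
(0,0): S=105.0000. Δ = (V_up−V_dn)/(S_up−S_dn) = (61.9600−123.2200)/(139.6500−77.7000) = -0.9889. V = [p*·61.9600 + (1−p*)·123.2200]/1.28 = 52.4621. B = V − Δ·S = 156.2926.
Check: Δ(0,0)·S0 + B(0,0) = 52.4621 = V0.

(0,0): Delta=-0.9889 Bond=156.2926
V0=52.4621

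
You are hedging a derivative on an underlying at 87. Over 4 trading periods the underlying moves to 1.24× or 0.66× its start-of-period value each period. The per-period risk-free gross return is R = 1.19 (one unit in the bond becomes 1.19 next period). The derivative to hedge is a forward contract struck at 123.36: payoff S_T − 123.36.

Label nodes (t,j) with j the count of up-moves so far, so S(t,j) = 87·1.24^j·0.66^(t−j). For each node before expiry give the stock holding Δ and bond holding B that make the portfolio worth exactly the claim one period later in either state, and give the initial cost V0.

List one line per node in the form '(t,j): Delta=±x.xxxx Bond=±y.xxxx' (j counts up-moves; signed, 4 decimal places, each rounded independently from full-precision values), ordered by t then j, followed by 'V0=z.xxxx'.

No-arbitrage ⇒ martingale measure with p* = (R−d)/(u−d) = 0.9138.
At expiry t=4: V(4,0)=-106.8520, V(4,1)=-92.3449, V(4,2)=-65.0893, V(4,3)=-13.8816, V(4,4)=82.3266
  t=3,j=0: stock 25.0122 → up 31.0151 (V=-92.3449), down 16.5080 (V=-106.8520). Price -78.6517; hedge Δ=1.0000, bond B=-103.6639.
  t=3,j=1: stock 46.9925 → up 58.2707 (V=-65.0893), down 31.0151 (V=-92.3449). Price -56.6713; hedge Δ=1.0000, bond B=-103.6639.
  t=3,j=2: stock 88.2890 → up 109.4784 (V=-13.8816), down 58.2707 (V=-65.0893). Price -15.3749; hedge Δ=1.0000, bond B=-103.6639.
  t=3,j=3: stock 165.8763 → up 205.6866 (V=82.3266), down 109.4784 (V=-13.8816). Price 62.2124; hedge Δ=1.0000, bond B=-103.6639.
  t=2,j=0: stock 37.8972 → up 46.9925 (V=-56.6713), down 25.0122 (V=-78.6517). Price -49.2153; hedge Δ=1.0000, bond B=-87.1125.
  t=2,j=1: stock 71.2008 → up 88.2890 (V=-15.3749), down 46.9925 (V=-56.6713). Price -15.9117; hedge Δ=1.0000, bond B=-87.1125.
  t=2,j=2: stock 133.7712 → up 165.8763 (V=62.2124), down 88.2890 (V=-15.3749). Price 46.6587; hedge Δ=1.0000, bond B=-87.1125.
  t=1,j=0: stock 57.4200 → up 71.2008 (V=-15.9117), down 37.8972 (V=-49.2153). Price -15.7838; hedge Δ=1.0000, bond B=-73.2038.
  t=1,j=1: stock 107.8800 → up 133.7712 (V=46.6587), down 71.2008 (V=-15.9117). Price 34.6762; hedge Δ=1.0000, bond B=-73.2038.
  t=0,j=0: stock 87.0000 → up 107.8800 (V=34.6762), down 57.4200 (V=-15.7838). Price 25.4842; hedge Δ=1.0000, bond B=-61.5158.
The time-0 hedge costs 25.4842, which is the no-arbitrage price.

(0,0): Delta=1.0000 Bond=-61.5158
(1,0): Delta=1.0000 Bond=-73.2038
(1,1): Delta=1.0000 Bond=-73.2038
(2,0): Delta=1.0000 Bond=-87.1125
(2,1): Delta=1.0000 Bond=-87.1125
(2,2): Delta=1.0000 Bond=-87.1125
(3,0): Delta=1.0000 Bond=-103.6639
(3,1): Delta=1.0000 Bond=-103.6639
(3,2): Delta=1.0000 Bond=-103.6639
(3,3): Delta=1.0000 Bond=-103.6639
V0=25.4842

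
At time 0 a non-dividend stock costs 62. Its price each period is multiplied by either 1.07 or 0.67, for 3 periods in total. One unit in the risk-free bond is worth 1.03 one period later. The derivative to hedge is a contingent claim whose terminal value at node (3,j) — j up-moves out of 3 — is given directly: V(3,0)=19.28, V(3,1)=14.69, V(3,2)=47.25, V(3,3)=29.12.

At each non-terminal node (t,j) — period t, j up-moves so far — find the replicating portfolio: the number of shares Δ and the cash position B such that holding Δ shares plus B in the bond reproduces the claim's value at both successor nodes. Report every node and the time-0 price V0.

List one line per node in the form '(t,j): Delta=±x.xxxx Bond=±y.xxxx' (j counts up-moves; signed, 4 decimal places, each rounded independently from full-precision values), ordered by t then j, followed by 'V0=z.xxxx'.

No-arbitrage ⇒ martingale measure with p* = (R−d)/(u−d) = 0.9000.
Terminal values V(3,·): V(3,0)=19.2800, V(3,1)=14.6900, V(3,2)=47.2500, V(3,3)=29.1200
(2,0): S=27.8318. Δ = (V_up−V_dn)/(S_up−S_dn) = (14.6900−19.2800)/(29.7800−18.6473) = -0.4123. V = [p*·14.6900 + (1−p*)·19.2800]/1.03 = 14.7078. B = V − Δ·S = 26.1828.
(2,1): S=44.4478. Δ = (V_up−V_dn)/(S_up−S_dn) = (47.2500−14.6900)/(47.5591−29.7800) = 1.8314. V = [p*·47.2500 + (1−p*)·14.6900]/1.03 = 42.7126. B = V − Δ·S = -38.6874.
(2,2): S=70.9838. Δ = (V_up−V_dn)/(S_up−S_dn) = (29.1200−47.2500)/(75.9527−47.5591) = -0.6385. V = [p*·29.1200 + (1−p*)·47.2500]/1.03 = 30.0320. B = V − Δ·S = 75.3570.
(1,0): S=41.5400. Δ = (V_up−V_dn)/(S_up−S_dn) = (42.7126−14.7078)/(44.4478−27.8318) = 1.6854. V = [p*·42.7126 + (1−p*)·14.7078]/1.03 = 38.7496. B = V − Δ·S = -31.2625.
(1,1): S=66.3400. Δ = (V_up−V_dn)/(S_up−S_dn) = (30.0320−42.7126)/(70.9838−44.4478) = -0.4779. V = [p*·30.0320 + (1−p*)·42.7126]/1.03 = 30.3884. B = V − Δ·S = 62.0899.
(0,0): S=62.0000. Δ = (V_up−V_dn)/(S_up−S_dn) = (30.3884−38.7496)/(66.3400−41.5400) = -0.3371. V = [p*·30.3884 + (1−p*)·38.7496]/1.03 = 30.3151. B = V − Δ·S = 51.2181.
Self-financing check: at every node Δ·S+B equals the discounted successor values.

(0,0): Delta=-0.3371 Bond=51.2181
(1,0): Delta=1.6854 Bond=-31.2625
(1,1): Delta=-0.4779 Bond=62.0899
(2,0): Delta=-0.4123 Bond=26.1828
(2,1): Delta=1.8314 Bond=-38.6874
(2,2): Delta=-0.6385 Bond=75.3570
V0=30.3151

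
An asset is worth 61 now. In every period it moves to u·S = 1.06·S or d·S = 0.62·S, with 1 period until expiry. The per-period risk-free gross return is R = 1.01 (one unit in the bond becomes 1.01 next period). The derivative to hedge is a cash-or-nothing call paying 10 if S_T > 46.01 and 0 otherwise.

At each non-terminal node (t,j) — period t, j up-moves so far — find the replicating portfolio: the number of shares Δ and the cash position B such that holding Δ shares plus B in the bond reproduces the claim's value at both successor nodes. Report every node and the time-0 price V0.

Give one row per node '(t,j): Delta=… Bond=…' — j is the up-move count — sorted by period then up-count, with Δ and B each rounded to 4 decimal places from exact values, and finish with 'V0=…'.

Risk-neutral probability p* = (R−d)/(u−d) = (1.01−0.62)/(1.06−0.62) = 0.8864.
At expiry t=1: V(1,0)=0.0000, V(1,1)=10.0000
(0,0): S=61.0000. Δ = (V_up−V_dn)/(S_up−S_dn) = (10.0000−0.0000)/(64.6600−37.8200) = 0.3726. V = [p*·10.0000 + (1−p*)·0.0000]/1.01 = 8.7759. B = V − Δ·S = -13.9514.
Root portfolio cost Δ·61+B reproduces V0=8.7759.

(0,0): Delta=0.3726 Bond=-13.9514
V0=8.7759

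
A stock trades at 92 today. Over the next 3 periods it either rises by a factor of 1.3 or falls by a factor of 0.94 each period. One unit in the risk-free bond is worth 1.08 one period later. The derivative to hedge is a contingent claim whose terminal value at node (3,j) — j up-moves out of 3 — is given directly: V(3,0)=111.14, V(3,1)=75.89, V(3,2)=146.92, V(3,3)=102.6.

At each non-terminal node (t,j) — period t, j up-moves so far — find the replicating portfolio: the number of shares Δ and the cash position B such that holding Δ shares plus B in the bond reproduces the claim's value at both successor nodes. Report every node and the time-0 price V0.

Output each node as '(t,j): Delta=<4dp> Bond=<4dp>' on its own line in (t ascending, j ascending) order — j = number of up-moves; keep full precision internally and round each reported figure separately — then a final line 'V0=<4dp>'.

The replicating-portfolio and risk-neutral prices coincide; use p* = (1.08−0.94)/(1.3−0.94) = 0.3889 for the latter.
At expiry t=3: V(3,0)=111.1400, V(3,1)=75.8900, V(3,2)=146.9200, V(3,3)=102.6000
(2,0): S=81.2912. Δ = (V_up−V_dn)/(S_up−S_dn) = (75.8900−111.1400)/(105.6786−76.4137) = -1.2045. V = [p*·75.8900 + (1−p*)·111.1400]/1.08 = 90.2145. B = V − Δ·S = 188.1312.
(2,1): S=112.4240. Δ = (V_up−V_dn)/(S_up−S_dn) = (146.9200−75.8900)/(146.1512−105.6786) = 1.7550. V = [p*·146.9200 + (1−p*)·75.8900]/1.08 = 95.8452. B = V − Δ·S = -101.4604.
(2,2): S=155.4800. Δ = (V_up−V_dn)/(S_up−S_dn) = (102.6000−146.9200)/(202.1240−146.1512) = -0.7918. V = [p*·102.6000 + (1−p*)·146.9200]/1.08 = 120.0782. B = V − Δ·S = 243.1893.
(1,0): S=86.4800. Δ = (V_up−V_dn)/(S_up−S_dn) = (95.8452−90.2145)/(112.4240−81.2912) = 0.1809. V = [p*·95.8452 + (1−p*)·90.2145]/1.08 = 85.5595. B = V − Δ·S = 69.9187.
(1,1): S=119.6000. Δ = (V_up−V_dn)/(S_up−S_dn) = (120.0782−95.8452)/(155.4800−112.4240) = 0.5628. V = [p*·120.0782 + (1−p*)·95.8452]/1.08 = 97.4714. B = V − Δ·S = 30.1574.
(0,0): S=92.0000. Δ = (V_up−V_dn)/(S_up−S_dn) = (97.4714−85.5595)/(119.6000−86.4800) = 0.3597. V = [p*·97.4714 + (1−p*)·85.5595]/1.08 = 83.5110. B = V − Δ·S = 50.4222.
The time-0 hedge costs 83.5110, which is the no-arbitrage price.

(0,0): Delta=0.3597 Bond=50.4222
(1,0): Delta=0.1809 Bond=69.9187
(1,1): Delta=0.5628 Bond=30.1574
(2,0): Delta=-1.2045 Bond=188.1312
(2,1): Delta=1.7550 Bond=-101.4604
(2,2): Delta=-0.7918 Bond=243.1893
V0=83.5110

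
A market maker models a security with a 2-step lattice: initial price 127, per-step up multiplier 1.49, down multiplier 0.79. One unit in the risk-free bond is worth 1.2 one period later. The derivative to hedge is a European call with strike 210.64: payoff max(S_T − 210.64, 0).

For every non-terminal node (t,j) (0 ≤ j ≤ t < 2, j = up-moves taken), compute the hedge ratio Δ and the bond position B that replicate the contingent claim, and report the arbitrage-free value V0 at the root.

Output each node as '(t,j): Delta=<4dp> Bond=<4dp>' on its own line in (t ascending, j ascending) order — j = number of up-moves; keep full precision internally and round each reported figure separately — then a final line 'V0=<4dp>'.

(0,0): Delta=0.3915 Bond=-32.7355
(1,0): Delta=0.0000 Bond=0.0000
(1,1): Delta=0.5384 Bond=-67.0679
V0=16.9893

Under the risk-neutral measure, an up-move has probability p* = (R−d)/(u−d) = 0.5857 and values discount at R = 1.2.
Terminal payoffs: V(2,0)=0.0000, V(2,1)=0.0000, V(2,2)=71.3127
  t=1,j=0: stock 100.3300 → up 149.4917 (V=0.0000), down 79.2607 (V=0.0000). Price 0.0000; hedge Δ=0.0000, bond B=0.0000.
  t=1,j=1: stock 189.2300 → up 281.9527 (V=71.3127), down 149.4917 (V=0.0000). Price 34.8074; hedge Δ=0.5384, bond B=-67.0679.
  t=0,j=0: stock 127.0000 → up 189.2300 (V=34.8074), down 100.3300 (V=0.0000). Price 16.9893; hedge Δ=0.3915, bond B=-32.7355.
Each (Δ,B) replicates both successor values, so the strategy is self-financing and V0 is arbitrage-free.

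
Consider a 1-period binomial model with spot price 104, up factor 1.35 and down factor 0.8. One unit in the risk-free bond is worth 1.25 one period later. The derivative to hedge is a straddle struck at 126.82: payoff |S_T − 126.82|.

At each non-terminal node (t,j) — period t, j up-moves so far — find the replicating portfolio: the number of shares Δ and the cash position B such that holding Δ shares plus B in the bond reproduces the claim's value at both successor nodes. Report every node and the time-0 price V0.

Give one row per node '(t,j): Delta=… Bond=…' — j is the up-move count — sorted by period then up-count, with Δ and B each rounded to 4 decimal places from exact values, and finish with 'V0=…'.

(0,0): Delta=-0.5252 Bond=69.8516
V0=15.2335

No-arbitrage ⇒ martingale measure with p* = (R−d)/(u−d) = 0.8182.
Terminal values V(1,·): V(1,0)=43.6200, V(1,1)=13.5800
(0,0): S=104.0000. Δ = (V_up−V_dn)/(S_up−S_dn) = (13.5800−43.6200)/(140.4000−83.2000) = -0.5252. V = [p*·13.5800 + (1−p*)·43.6200]/1.25 = 15.2335. B = V − Δ·S = 69.8516.
Self-financing check: at every node Δ·S+B equals the discounted successor values.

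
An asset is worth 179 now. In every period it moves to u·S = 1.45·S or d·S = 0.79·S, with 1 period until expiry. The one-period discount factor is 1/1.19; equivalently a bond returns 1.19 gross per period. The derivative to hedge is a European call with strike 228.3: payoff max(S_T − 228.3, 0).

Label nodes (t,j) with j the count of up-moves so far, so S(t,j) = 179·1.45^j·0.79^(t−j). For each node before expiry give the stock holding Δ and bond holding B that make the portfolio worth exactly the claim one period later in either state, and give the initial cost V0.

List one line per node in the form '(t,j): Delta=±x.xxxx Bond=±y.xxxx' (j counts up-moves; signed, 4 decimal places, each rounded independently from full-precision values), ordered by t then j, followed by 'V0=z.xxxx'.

The replicating-portfolio and risk-neutral prices coincide; use p* = (1.19−0.79)/(1.45−0.79) = 0.6061 for the latter.
Terminal payoffs: V(1,0)=0.0000, V(1,1)=31.2500
(0,0): S=179.0000. Δ = (V_up−V_dn)/(S_up−S_dn) = (31.2500−0.0000)/(259.5500−141.4100) = 0.2645. V = [p*·31.2500 + (1−p*)·0.0000]/1.19 = 15.9155. B = V − Δ·S = -31.4330.
Self-financing check: at every node Δ·S+B equals the discounted successor values.

(0,0): Delta=0.2645 Bond=-31.4330
V0=15.9155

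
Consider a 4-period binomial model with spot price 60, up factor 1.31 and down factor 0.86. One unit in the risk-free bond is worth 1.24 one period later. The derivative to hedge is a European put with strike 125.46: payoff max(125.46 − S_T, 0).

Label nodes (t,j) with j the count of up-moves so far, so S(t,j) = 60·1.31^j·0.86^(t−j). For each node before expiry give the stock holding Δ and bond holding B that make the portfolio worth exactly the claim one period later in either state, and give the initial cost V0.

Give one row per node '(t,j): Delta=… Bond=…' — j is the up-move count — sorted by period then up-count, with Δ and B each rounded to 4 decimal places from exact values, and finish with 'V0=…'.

(0,0): Delta=-0.4006 Bond=28.1248
(1,0): Delta=-1.0000 Bond=65.8022
(1,1): Delta=-0.3281 Bond=29.1777
(2,0): Delta=-1.0000 Bond=81.5947
(2,1): Delta=-1.0000 Bond=81.5947
(2,2): Delta=-0.2469 Bond=27.8145
(3,0): Delta=-1.0000 Bond=101.1774
(3,1): Delta=-1.0000 Bond=101.1774
(3,2): Delta=-1.0000 Bond=101.1774
(3,3): Delta=-0.1558 Bond=22.2054
V0=4.0869

No-arbitrage ⇒ martingale measure with p* = (R−d)/(u−d) = 0.8444.
Terminal payoffs: V(4,0)=92.6395, V(4,1)=75.4660, V(4,2)=49.3063, V(4,3)=9.4585, V(4,4)=0.0000
Node (3,0) S=38.1634: V=(p*·75.4660+(1−p*)·92.6395)/1.24=63.0141; Δ=(75.4660−92.6395)/(49.9940−32.8205)=-1.0000; B=V−Δ·S=101.1774
Node (3,1) S=58.1326: V=(p*·49.3063+(1−p*)·75.4660)/1.24=43.0449; Δ=(49.3063−75.4660)/(76.1537−49.9940)=-1.0000; B=V−Δ·S=101.1774
Node (3,2) S=88.5508: V=(p*·9.4585+(1−p*)·49.3063)/1.24=12.6267; Δ=(9.4585−49.3063)/(116.0015−76.1537)=-1.0000; B=V−Δ·S=101.1774
Node (3,3) S=134.8855: V=(p*·0.0000+(1−p*)·9.4585)/1.24=1.1866; Δ=(0.0000−9.4585)/(176.7000−116.0015)=-0.1558; B=V−Δ·S=22.2054
Node (2,0) S=44.3760: V=(p*·43.0449+(1−p*)·63.0141)/1.24=37.2187; Δ=(43.0449−63.0141)/(58.1326−38.1634)=-1.0000; B=V−Δ·S=81.5947
Node (2,1) S=67.5960: V=(p*·12.6267+(1−p*)·43.0449)/1.24=13.9987; Δ=(12.6267−43.0449)/(88.5508−58.1326)=-1.0000; B=V−Δ·S=81.5947
Node (2,2) S=102.9660: V=(p*·1.1866+(1−p*)·12.6267)/1.24=2.3920; Δ=(1.1866−12.6267)/(134.8855−88.5508)=-0.2469; B=V−Δ·S=27.8145
Node (1,0) S=51.6000: V=(p*·13.9987+(1−p*)·37.2187)/1.24=14.2022; Δ=(13.9987−37.2187)/(67.5960−44.3760)=-1.0000; B=V−Δ·S=65.8022
Node (1,1) S=78.6000: V=(p*·2.3920+(1−p*)·13.9987)/1.24=3.3851; Δ=(2.3920−13.9987)/(102.9660−67.5960)=-0.3281; B=V−Δ·S=29.1777
Node (0,0) S=60.0000: V=(p*·3.3851+(1−p*)·14.2022)/1.24=4.0869; Δ=(3.3851−14.2022)/(78.6000−51.6000)=-0.4006; B=V−Δ·S=28.1248
The time-0 hedge costs 4.0869, which is the no-arbitrage price.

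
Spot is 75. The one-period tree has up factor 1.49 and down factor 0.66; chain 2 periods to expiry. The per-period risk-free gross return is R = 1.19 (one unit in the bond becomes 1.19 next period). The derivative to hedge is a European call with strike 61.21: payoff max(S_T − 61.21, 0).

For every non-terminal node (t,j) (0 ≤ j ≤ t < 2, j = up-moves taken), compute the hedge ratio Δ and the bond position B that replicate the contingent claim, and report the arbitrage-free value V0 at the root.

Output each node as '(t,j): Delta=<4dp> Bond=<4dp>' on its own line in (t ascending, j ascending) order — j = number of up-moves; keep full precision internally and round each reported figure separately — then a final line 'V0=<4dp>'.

(0,0): Delta=0.8607 Bond=-30.1473
(1,0): Delta=0.3053 Bond=-8.3828
(1,1): Delta=1.0000 Bond=-51.4370
V0=34.4086

The replicating-portfolio and risk-neutral prices coincide; use p* = (1.19−0.66)/(1.49−0.66) = 0.6386 for the latter.
At expiry t=2: V(2,0)=0.0000, V(2,1)=12.5450, V(2,2)=105.2975
(1,0): S=49.5000. Δ = (V_up−V_dn)/(S_up−S_dn) = (12.5450−0.0000)/(73.7550−32.6700) = 0.3053. V = [p*·12.5450 + (1−p*)·0.0000]/1.19 = 6.7316. B = V − Δ·S = -8.3828.
(1,1): S=111.7500. Δ = (V_up−V_dn)/(S_up−S_dn) = (105.2975−12.5450)/(166.5075−73.7550) = 1.0000. V = [p*·105.2975 + (1−p*)·12.5450]/1.19 = 60.3130. B = V − Δ·S = -51.4370.
(0,0): S=75.0000. Δ = (V_up−V_dn)/(S_up−S_dn) = (60.3130−6.7316)/(111.7500−49.5000) = 0.8607. V = [p*·60.3130 + (1−p*)·6.7316]/1.19 = 34.4086. B = V − Δ·S = -30.1473.
Check: Δ(0,0)·S0 + B(0,0) = 34.4086 = V0.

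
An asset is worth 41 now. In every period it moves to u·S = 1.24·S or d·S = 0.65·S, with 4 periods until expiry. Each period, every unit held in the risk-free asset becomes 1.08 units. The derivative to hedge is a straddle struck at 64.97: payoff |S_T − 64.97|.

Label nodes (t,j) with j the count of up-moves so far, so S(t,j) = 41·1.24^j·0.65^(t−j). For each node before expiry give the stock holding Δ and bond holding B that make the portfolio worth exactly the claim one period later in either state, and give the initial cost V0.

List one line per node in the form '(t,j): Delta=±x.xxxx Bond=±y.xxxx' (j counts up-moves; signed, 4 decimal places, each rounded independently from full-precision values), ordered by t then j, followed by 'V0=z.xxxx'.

(0,0): Delta=-0.1879 Bond=27.7152
(1,0): Delta=-1.0000 Bond=51.5753
(1,1): Delta=-0.0295 Bond=21.8793
(2,0): Delta=-1.0000 Bond=55.7013
(2,1): Delta=-1.0000 Bond=55.7013
(2,2): Delta=0.1598 Bond=11.6960
(3,0): Delta=-1.0000 Bond=60.1574
(3,1): Delta=-1.0000 Bond=60.1574
(3,2): Delta=-1.0000 Bond=60.1574
(3,3): Delta=0.3860 Bond=-5.0522
V0=20.0119

No-arbitrage ⇒ martingale measure with p* = (R−d)/(u−d) = 0.7288.
Payoff layer (t=4): V(4,0)=57.6512, V(4,1)=51.0081, V(4,2)=38.3349, V(4,3)=14.1585, V(4,4)=31.9628
(3,0): S=11.2596. Δ = (V_up−V_dn)/(S_up−S_dn) = (51.0081−57.6512)/(13.9619−7.3188) = -1.0000. V = [p*·51.0081 + (1−p*)·57.6512]/1.08 = 48.8978. B = V − Δ·S = 60.1574.
(3,1): S=21.4799. Δ = (V_up−V_dn)/(S_up−S_dn) = (38.3349−51.0081)/(26.6351−13.9619) = -1.0000. V = [p*·38.3349 + (1−p*)·51.0081]/1.08 = 38.6775. B = V − Δ·S = 60.1574.
(3,2): S=40.9770. Δ = (V_up−V_dn)/(S_up−S_dn) = (14.1585−38.3349)/(50.8115−26.6351) = -1.0000. V = [p*·14.1585 + (1−p*)·38.3349]/1.08 = 19.1804. B = V − Δ·S = 60.1574.
(3,3): S=78.1716. Δ = (V_up−V_dn)/(S_up−S_dn) = (31.9628−14.1585)/(96.9328−50.8115) = 0.3860. V = [p*·31.9628 + (1−p*)·14.1585]/1.08 = 25.1245. B = V − Δ·S = -5.0522.
(2,0): S=17.3225. Δ = (V_up−V_dn)/(S_up−S_dn) = (38.6775−48.8978)/(21.4799−11.2596) = -1.0000. V = [p*·38.6775 + (1−p*)·48.8978]/1.08 = 38.3788. B = V − Δ·S = 55.7013.
(2,1): S=33.0460. Δ = (V_up−V_dn)/(S_up−S_dn) = (19.1804−38.6775)/(40.9770−21.4799) = -1.0000. V = [p*·19.1804 + (1−p*)·38.6775]/1.08 = 22.6553. B = V − Δ·S = 55.7013.
(2,2): S=63.0416. Δ = (V_up−V_dn)/(S_up−S_dn) = (25.1245−19.1804)/(78.1716−40.9770) = 0.1598. V = [p*·25.1245 + (1−p*)·19.1804]/1.08 = 21.7709. B = V − Δ·S = 11.6960.
(1,0): S=26.6500. Δ = (V_up−V_dn)/(S_up−S_dn) = (22.6553−38.3788)/(33.0460−17.3225) = -1.0000. V = [p*·22.6553 + (1−p*)·38.3788]/1.08 = 24.9253. B = V − Δ·S = 51.5753.
(1,1): S=50.8400. Δ = (V_up−V_dn)/(S_up−S_dn) = (21.7709−22.6553)/(63.0416−33.0460) = -0.0295. V = [p*·21.7709 + (1−p*)·22.6553]/1.08 = 20.3803. B = V − Δ·S = 21.8793.
(0,0): S=41.0000. Δ = (V_up−V_dn)/(S_up−S_dn) = (20.3803−24.9253)/(50.8400−26.6500) = -0.1879. V = [p*·20.3803 + (1−p*)·24.9253]/1.08 = 20.0119. B = V − Δ·S = 27.7152.
Each (Δ,B) replicates both successor values, so the strategy is self-financing and V0 is arbitrage-free.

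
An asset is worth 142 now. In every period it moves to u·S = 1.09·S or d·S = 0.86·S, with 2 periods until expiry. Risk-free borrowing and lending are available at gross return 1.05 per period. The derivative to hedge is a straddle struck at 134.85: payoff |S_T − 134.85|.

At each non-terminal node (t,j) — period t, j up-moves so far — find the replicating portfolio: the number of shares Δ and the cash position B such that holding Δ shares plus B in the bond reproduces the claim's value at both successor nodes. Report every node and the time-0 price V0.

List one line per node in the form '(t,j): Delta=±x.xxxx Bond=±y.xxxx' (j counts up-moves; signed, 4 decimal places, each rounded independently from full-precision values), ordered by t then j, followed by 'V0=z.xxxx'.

(0,0): Delta=0.6313 Bond=-67.4176
(1,0): Delta=-1.0000 Bond=128.4286
(1,1): Delta=0.9023 Bond=-112.7290
V0=22.2301

No-arbitrage ⇒ martingale measure with p* = (R−d)/(u−d) = 0.8261.
Payoff layer (t=2): V(2,0)=29.8268, V(2,1)=1.7392, V(2,2)=33.8602
  t=1,j=0: stock 122.1200 → up 133.1108 (V=1.7392), down 105.0232 (V=29.8268). Price 6.3086; hedge Δ=-1.0000, bond B=128.4286.
  t=1,j=1: stock 154.7800 → up 168.7102 (V=33.8602), down 133.1108 (V=1.7392). Price 26.9276; hedge Δ=0.9023, bond B=-112.7290.
  t=0,j=0: stock 142.0000 → up 154.7800 (V=26.9276), down 122.1200 (V=6.3086). Price 22.2301; hedge Δ=0.6313, bond B=-67.4176.
Check: Δ(0,0)·S0 + B(0,0) = 22.2301 = V0.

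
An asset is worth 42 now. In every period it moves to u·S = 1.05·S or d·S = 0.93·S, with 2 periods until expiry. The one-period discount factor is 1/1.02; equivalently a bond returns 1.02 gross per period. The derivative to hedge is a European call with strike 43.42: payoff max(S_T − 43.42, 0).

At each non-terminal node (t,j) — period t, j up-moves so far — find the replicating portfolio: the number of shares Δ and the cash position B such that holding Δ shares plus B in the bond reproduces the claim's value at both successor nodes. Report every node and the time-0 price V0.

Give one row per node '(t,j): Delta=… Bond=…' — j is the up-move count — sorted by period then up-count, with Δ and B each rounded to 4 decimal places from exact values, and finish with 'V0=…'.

Since d<R<u, set p* = (R−d)/(u−d) = 0.7500; price each node as the discounted p*-expectation of its children.
Terminal payoffs: V(2,0)=0.0000, V(2,1)=0.0000, V(2,2)=2.8850
(1,0): S=39.0600. Δ = (V_up−V_dn)/(S_up−S_dn) = (0.0000−0.0000)/(41.0130−36.3258) = 0.0000. V = [p*·0.0000 + (1−p*)·0.0000]/1.02 = 0.0000. B = V − Δ·S = 0.0000.
(1,1): S=44.1000. Δ = (V_up−V_dn)/(S_up−S_dn) = (2.8850−0.0000)/(46.3050−41.0130) = 0.5452. V = [p*·2.8850 + (1−p*)·0.0000]/1.02 = 2.1213. B = V − Δ·S = -21.9203.
(0,0): S=42.0000. Δ = (V_up−V_dn)/(S_up−S_dn) = (2.1213−0.0000)/(44.1000−39.0600) = 0.4209. V = [p*·2.1213 + (1−p*)·0.0000]/1.02 = 1.5598. B = V − Δ·S = -16.1179.
Check: Δ(0,0)·S0 + B(0,0) = 1.5598 = V0.

(0,0): Delta=0.4209 Bond=-16.1179
(1,0): Delta=0.0000 Bond=0.0000
(1,1): Delta=0.5452 Bond=-21.9203
V0=1.5598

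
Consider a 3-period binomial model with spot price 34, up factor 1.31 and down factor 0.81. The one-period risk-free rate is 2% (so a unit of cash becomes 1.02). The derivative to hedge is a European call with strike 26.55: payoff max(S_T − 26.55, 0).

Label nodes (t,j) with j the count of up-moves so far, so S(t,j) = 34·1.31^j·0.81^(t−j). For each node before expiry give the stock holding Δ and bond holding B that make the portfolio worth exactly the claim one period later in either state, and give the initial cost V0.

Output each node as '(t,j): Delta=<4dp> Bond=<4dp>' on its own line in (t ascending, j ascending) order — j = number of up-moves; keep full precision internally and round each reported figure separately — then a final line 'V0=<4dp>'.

(0,0): Delta=0.8387 Bond=-17.9749
(1,0): Delta=0.6498 Bond=-13.1317
(1,1): Delta=1.0000 Bond=-25.5190
(2,0): Delta=0.2396 Bond=-4.2449
(2,1): Delta=1.0000 Bond=-26.0294
(2,2): Delta=1.0000 Bond=-26.0294
V0=10.5406

Under the risk-neutral measure, an up-move has probability p* = (R−d)/(u−d) = 0.4200 and values discount at R = 1.02.
Terminal payoffs: V(3,0)=0.0000, V(3,1)=2.6727, V(3,2)=20.7114, V(3,3)=49.8851
(2,0): S=22.3074. Δ = (V_up−V_dn)/(S_up−S_dn) = (2.6727−0.0000)/(29.2227−18.0690) = 0.2396. V = [p*·2.6727 + (1−p*)·0.0000]/1.02 = 1.1005. B = V − Δ·S = -4.2449.
(2,1): S=36.0774. Δ = (V_up−V_dn)/(S_up−S_dn) = (20.7114−2.6727)/(47.2614−29.2227) = 1.0000. V = [p*·20.7114 + (1−p*)·2.6727]/1.02 = 10.0480. B = V − Δ·S = -26.0294.
(2,2): S=58.3474. Δ = (V_up−V_dn)/(S_up−S_dn) = (49.8851−20.7114)/(76.4351−47.2614) = 1.0000. V = [p*·49.8851 + (1−p*)·20.7114]/1.02 = 32.3180. B = V − Δ·S = -26.0294.
(1,0): S=27.5400. Δ = (V_up−V_dn)/(S_up−S_dn) = (10.0480−1.1005)/(36.0774−22.3074) = 0.6498. V = [p*·10.0480 + (1−p*)·1.1005]/1.02 = 4.7632. B = V − Δ·S = -13.1317.
(1,1): S=44.5400. Δ = (V_up−V_dn)/(S_up−S_dn) = (32.3180−10.0480)/(58.3474−36.0774) = 1.0000. V = [p*·32.3180 + (1−p*)·10.0480]/1.02 = 19.0210. B = V − Δ·S = -25.5190.
(0,0): S=34.0000. Δ = (V_up−V_dn)/(S_up−S_dn) = (19.0210−4.7632)/(44.5400−27.5400) = 0.8387. V = [p*·19.0210 + (1−p*)·4.7632]/1.02 = 10.5406. B = V − Δ·S = -17.9749.
Check: Δ(0,0)·S0 + B(0,0) = 10.5406 = V0.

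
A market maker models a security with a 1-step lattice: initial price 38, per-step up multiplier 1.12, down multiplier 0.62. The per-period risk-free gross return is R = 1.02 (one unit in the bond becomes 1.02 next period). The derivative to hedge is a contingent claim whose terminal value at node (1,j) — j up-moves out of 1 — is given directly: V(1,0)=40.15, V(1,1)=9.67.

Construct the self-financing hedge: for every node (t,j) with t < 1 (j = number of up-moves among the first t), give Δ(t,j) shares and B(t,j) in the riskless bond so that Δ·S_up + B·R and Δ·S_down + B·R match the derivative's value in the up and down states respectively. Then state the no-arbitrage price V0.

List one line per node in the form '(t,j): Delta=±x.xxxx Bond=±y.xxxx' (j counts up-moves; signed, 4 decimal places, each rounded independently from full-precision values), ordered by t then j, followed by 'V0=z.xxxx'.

(0,0): Delta=-1.6042 Bond=76.4169
V0=15.4569

No-arbitrage ⇒ martingale measure with p* = (R−d)/(u−d) = 0.8000.
At expiry t=1: V(1,0)=40.1500, V(1,1)=9.6700
(0,0): S=38.0000. Δ = (V_up−V_dn)/(S_up−S_dn) = (9.6700−40.1500)/(42.5600−23.5600) = -1.6042. V = [p*·9.6700 + (1−p*)·40.1500]/1.02 = 15.4569. B = V − Δ·S = 76.4169.
Check: Δ(0,0)·S0 + B(0,0) = 15.4569 = V0.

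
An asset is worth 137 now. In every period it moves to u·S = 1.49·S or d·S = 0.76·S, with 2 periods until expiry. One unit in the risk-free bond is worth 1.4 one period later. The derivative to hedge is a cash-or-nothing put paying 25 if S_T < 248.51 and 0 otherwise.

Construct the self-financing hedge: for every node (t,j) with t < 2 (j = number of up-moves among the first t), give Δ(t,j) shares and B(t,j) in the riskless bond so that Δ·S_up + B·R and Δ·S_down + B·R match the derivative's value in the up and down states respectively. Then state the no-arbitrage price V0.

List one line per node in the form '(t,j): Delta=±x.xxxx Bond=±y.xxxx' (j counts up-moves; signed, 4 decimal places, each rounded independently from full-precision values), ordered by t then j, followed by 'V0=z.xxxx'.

(0,0): Delta=-0.1565 Bond=24.3972
(1,0): Delta=0.0000 Bond=17.8571
(1,1): Delta=-0.1678 Bond=36.4481
V0=2.9512

No-arbitrage ⇒ martingale measure with p* = (R−d)/(u−d) = 0.8767.
Terminal values V(2,·): V(2,0)=25.0000, V(2,1)=25.0000, V(2,2)=0.0000
Node (1,0) S=104.1200: V=(p*·25.0000+(1−p*)·25.0000)/1.4=17.8571; Δ=(25.0000−25.0000)/(155.1388−79.1312)=0.0000; B=V−Δ·S=17.8571
Node (1,1) S=204.1300: V=(p*·0.0000+(1−p*)·25.0000)/1.4=2.2016; Δ=(0.0000−25.0000)/(304.1537−155.1388)=-0.1678; B=V−Δ·S=36.4481
Node (0,0) S=137.0000: V=(p*·2.2016+(1−p*)·17.8571)/1.4=2.9512; Δ=(2.2016−17.8571)/(204.1300−104.1200)=-0.1565; B=V−Δ·S=24.3972
Root portfolio cost Δ·137+B reproduces V0=2.9512.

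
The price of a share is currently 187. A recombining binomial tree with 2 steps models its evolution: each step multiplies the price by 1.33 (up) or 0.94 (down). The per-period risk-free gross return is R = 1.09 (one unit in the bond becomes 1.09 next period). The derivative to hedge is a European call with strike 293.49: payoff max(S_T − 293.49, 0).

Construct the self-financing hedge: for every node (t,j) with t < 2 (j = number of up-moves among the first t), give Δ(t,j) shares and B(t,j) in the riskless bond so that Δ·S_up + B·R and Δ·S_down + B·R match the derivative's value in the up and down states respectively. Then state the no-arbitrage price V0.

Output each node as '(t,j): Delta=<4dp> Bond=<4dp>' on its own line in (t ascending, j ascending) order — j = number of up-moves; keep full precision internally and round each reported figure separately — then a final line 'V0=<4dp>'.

(0,0): Delta=0.1804 Bond=-29.0991
(1,0): Delta=0.0000 Bond=0.0000
(1,1): Delta=0.3845 Bond=-82.4668
V0=4.6435

Since d<R<u, set p* = (R−d)/(u−d) = 0.3846; price each node as the discounted p*-expectation of its children.
Terminal values V(2,·): V(2,0)=0.0000, V(2,1)=0.0000, V(2,2)=37.2943
(1,0): S=175.7800. Δ = (V_up−V_dn)/(S_up−S_dn) = (0.0000−0.0000)/(233.7874−165.2332) = 0.0000. V = [p*·0.0000 + (1−p*)·0.0000]/1.09 = 0.0000. B = V − Δ·S = 0.0000.
(1,1): S=248.7100. Δ = (V_up−V_dn)/(S_up−S_dn) = (37.2943−0.0000)/(330.7843−233.7874) = 0.3845. V = [p*·37.2943 + (1−p*)·0.0000]/1.09 = 13.1596. B = V − Δ·S = -82.4668.
(0,0): S=187.0000. Δ = (V_up−V_dn)/(S_up−S_dn) = (13.1596−0.0000)/(248.7100−175.7800) = 0.1804. V = [p*·13.1596 + (1−p*)·0.0000]/1.09 = 4.6435. B = V − Δ·S = -29.0991.
Root portfolio cost Δ·187+B reproduces V0=4.6435.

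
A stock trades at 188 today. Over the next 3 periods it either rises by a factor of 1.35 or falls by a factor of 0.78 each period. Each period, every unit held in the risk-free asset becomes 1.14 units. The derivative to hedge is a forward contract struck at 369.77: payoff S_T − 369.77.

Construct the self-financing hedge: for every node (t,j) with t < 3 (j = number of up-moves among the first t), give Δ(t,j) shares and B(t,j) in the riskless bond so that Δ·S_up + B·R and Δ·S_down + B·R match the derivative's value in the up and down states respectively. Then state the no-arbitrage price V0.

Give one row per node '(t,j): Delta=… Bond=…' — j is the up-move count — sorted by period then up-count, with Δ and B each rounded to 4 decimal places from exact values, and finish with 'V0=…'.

(0,0): Delta=1.0000 Bond=-249.5842
(1,0): Delta=1.0000 Bond=-284.5260
(1,1): Delta=1.0000 Bond=-284.5260
(2,0): Delta=1.0000 Bond=-324.3596
(2,1): Delta=1.0000 Bond=-324.3596
(2,2): Delta=1.0000 Bond=-324.3596
V0=-61.5842

No-arbitrage ⇒ martingale measure with p* = (R−d)/(u−d) = 0.6316.
At expiry t=3: V(3,0)=-280.5542, V(3,1)=-215.3581, V(3,2)=-102.5186, V(3,3)=92.7805
(2,0): S=114.3792. Δ = (V_up−V_dn)/(S_up−S_dn) = (-215.3581−-280.5542)/(154.4119−89.2158) = 1.0000. V = [p*·-215.3581 + (1−p*)·-280.5542]/1.14 = -209.9804. B = V − Δ·S = -324.3596.
(2,1): S=197.9640. Δ = (V_up−V_dn)/(S_up−S_dn) = (-102.5186−-215.3581)/(267.2514−154.4119) = 1.0000. V = [p*·-102.5186 + (1−p*)·-215.3581]/1.14 = -126.3956. B = V − Δ·S = -324.3596.
(2,2): S=342.6300. Δ = (V_up−V_dn)/(S_up−S_dn) = (92.7805−-102.5186)/(462.5505−267.2514) = 1.0000. V = [p*·92.7805 + (1−p*)·-102.5186]/1.14 = 18.2704. B = V − Δ·S = -324.3596.
(1,0): S=146.6400. Δ = (V_up−V_dn)/(S_up−S_dn) = (-126.3956−-209.9804)/(197.9640−114.3792) = 1.0000. V = [p*·-126.3956 + (1−p*)·-209.9804]/1.14 = -137.8860. B = V − Δ·S = -284.5260.
(1,1): S=253.8000. Δ = (V_up−V_dn)/(S_up−S_dn) = (18.2704−-126.3956)/(342.6300−197.9640) = 1.0000. V = [p*·18.2704 + (1−p*)·-126.3956]/1.14 = -30.7260. B = V − Δ·S = -284.5260.
(0,0): S=188.0000. Δ = (V_up−V_dn)/(S_up−S_dn) = (-30.7260−-137.8860)/(253.8000−146.6400) = 1.0000. V = [p*·-30.7260 + (1−p*)·-137.8860]/1.14 = -61.5842. B = V − Δ·S = -249.5842.
Root portfolio cost Δ·188+B reproduces V0=-61.5842.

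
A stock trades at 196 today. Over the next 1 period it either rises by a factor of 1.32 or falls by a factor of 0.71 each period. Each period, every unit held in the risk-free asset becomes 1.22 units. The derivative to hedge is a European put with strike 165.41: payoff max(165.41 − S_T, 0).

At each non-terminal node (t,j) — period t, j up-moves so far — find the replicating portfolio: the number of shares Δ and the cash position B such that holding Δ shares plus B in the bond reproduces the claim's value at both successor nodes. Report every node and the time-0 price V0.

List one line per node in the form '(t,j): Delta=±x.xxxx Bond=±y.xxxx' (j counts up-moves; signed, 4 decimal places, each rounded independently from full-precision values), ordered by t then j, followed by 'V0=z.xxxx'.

(0,0): Delta=-0.2196 Bond=46.5601
V0=3.5273

The replicating-portfolio and risk-neutral prices coincide; use p* = (1.22−0.71)/(1.32−0.71) = 0.8361 for the latter.
Payoff layer (t=1): V(1,0)=26.2500, V(1,1)=0.0000
(0,0): S=196.0000. Δ = (V_up−V_dn)/(S_up−S_dn) = (0.0000−26.2500)/(258.7200−139.1600) = -0.2196. V = [p*·0.0000 + (1−p*)·26.2500]/1.22 = 3.5273. B = V − Δ·S = 46.5601.
Each (Δ,B) replicates both successor values, so the strategy is self-financing and V0 is arbitrage-free.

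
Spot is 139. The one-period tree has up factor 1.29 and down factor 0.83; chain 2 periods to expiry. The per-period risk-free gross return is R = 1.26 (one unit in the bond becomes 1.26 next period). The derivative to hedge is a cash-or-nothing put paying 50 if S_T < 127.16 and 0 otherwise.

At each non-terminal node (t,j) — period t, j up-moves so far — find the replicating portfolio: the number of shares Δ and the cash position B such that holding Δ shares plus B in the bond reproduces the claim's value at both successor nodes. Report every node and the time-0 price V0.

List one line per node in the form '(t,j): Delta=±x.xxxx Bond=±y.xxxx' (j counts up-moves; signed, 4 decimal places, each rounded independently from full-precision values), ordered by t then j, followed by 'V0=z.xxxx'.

Under the risk-neutral measure, an up-move has probability p* = (R−d)/(u−d) = 0.9348 and values discount at R = 1.26.
Terminal payoffs: V(2,0)=50.0000, V(2,1)=0.0000, V(2,2)=0.0000
(1,0): S=115.3700. Δ = (V_up−V_dn)/(S_up−S_dn) = (0.0000−50.0000)/(148.8273−95.7571) = -0.9421. V = [p*·0.0000 + (1−p*)·50.0000]/1.26 = 2.5880. B = V − Δ·S = 111.2836.
(1,1): S=179.3100. Δ = (V_up−V_dn)/(S_up−S_dn) = (0.0000−0.0000)/(231.3099−148.8273) = 0.0000. V = [p*·0.0000 + (1−p*)·0.0000]/1.26 = 0.0000. B = V − Δ·S = 0.0000.
(0,0): S=139.0000. Δ = (V_up−V_dn)/(S_up−S_dn) = (0.0000−2.5880)/(179.3100−115.3700) = -0.0405. V = [p*·0.0000 + (1−p*)·2.5880]/1.26 = 0.1340. B = V − Δ·S = 5.7600.
Check: Δ(0,0)·S0 + B(0,0) = 0.1340 = V0.

(0,0): Delta=-0.0405 Bond=5.7600
(1,0): Delta=-0.9421 Bond=111.2836
(1,1): Delta=0.0000 Bond=0.0000
V0=0.1340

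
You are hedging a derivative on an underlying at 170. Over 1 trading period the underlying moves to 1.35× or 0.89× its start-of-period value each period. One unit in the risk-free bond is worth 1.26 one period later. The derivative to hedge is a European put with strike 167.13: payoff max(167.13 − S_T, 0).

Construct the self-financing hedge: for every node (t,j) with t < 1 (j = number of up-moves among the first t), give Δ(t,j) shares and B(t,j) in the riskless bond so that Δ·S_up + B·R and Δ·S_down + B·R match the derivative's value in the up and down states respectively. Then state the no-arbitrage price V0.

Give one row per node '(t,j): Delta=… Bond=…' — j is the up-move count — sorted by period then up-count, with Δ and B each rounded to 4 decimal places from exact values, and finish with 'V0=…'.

Since d<R<u, set p* = (R−d)/(u−d) = 0.8043; price each node as the discounted p*-expectation of its children.
Payoff layer (t=1): V(1,0)=15.8300, V(1,1)=0.0000
(0,0): S=170.0000. Δ = (V_up−V_dn)/(S_up−S_dn) = (0.0000−15.8300)/(229.5000−151.3000) = -0.2024. V = [p*·0.0000 + (1−p*)·15.8300]/1.26 = 2.4581. B = V − Δ·S = 36.8711.
Check: Δ(0,0)·S0 + B(0,0) = 2.4581 = V0.

(0,0): Delta=-0.2024 Bond=36.8711
V0=2.4581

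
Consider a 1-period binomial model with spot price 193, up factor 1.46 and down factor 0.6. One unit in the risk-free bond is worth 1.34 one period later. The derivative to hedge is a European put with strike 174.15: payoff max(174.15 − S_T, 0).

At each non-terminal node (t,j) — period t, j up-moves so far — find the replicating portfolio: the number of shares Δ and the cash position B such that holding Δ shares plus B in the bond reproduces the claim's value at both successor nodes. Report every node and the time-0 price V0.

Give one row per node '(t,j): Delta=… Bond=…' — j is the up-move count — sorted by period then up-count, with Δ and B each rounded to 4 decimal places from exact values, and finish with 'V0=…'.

(0,0): Delta=-0.3515 Bond=73.9249
V0=6.0760

Under the risk-neutral measure, an up-move has probability p* = (R−d)/(u−d) = 0.8605 and values discount at R = 1.34.
Terminal payoffs: V(1,0)=58.3500, V(1,1)=0.0000
(0,0): S=193.0000. Δ = (V_up−V_dn)/(S_up−S_dn) = (0.0000−58.3500)/(281.7800−115.8000) = -0.3515. V = [p*·0.0000 + (1−p*)·58.3500]/1.34 = 6.0760. B = V − Δ·S = 73.9249.
Each (Δ,B) replicates both successor values, so the strategy is self-financing and V0 is arbitrage-free.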